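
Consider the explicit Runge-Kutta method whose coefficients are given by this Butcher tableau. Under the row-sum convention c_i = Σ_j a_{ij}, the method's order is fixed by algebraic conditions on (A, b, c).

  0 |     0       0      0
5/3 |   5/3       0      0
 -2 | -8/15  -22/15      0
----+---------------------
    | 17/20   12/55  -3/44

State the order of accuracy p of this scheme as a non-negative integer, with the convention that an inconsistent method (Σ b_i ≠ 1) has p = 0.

b = (17/20, 12/55, -3/44)
c = (0, 5/3, -2)
Ac = (0, 0, -22/9)
Σ b_i: 17/20·1 + 12/55·1 + (-3/44)·1 = 1 ✓
b·c: 12/55·5/3 + (-3/44)·(-2) = 1/2 ✓
b·c²: 12/55·25/9 + (-3/44)·4 = 1/3 ✓
b·Ac: (-3/44)·(-22/9) = 1/6 ✓; 3 stages ⇒ order 3.

3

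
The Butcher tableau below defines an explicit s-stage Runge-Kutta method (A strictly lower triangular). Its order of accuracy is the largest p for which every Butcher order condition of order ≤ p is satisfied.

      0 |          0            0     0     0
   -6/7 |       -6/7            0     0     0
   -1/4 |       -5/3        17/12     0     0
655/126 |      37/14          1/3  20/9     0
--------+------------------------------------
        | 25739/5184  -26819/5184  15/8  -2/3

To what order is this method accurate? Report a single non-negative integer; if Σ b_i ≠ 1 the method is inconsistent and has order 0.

b = (25739/5184, -26819/5184, 15/8, -2/3)
c = (0, -6/7, -1/4, 655/126)
Ac = (0, 0, -17/14, -53/63)
Σ b_i: 25739/5184·1 + (-26819/5184)·1 + 15/8·1 + (-2/3)·1 = 1 ✓
b·c: (-26819/5184)·(-6/7) + 15/8·(-1/4) + (-2/3)·655/126 = 1/2 ✓
b·c²: (-26819/5184)·36/49 + 15/8·1/16 + (-2/3)·429025/15876 = -4724557/217728 ≠ 1/3 ⇒ order 2.
b·Ac: 15/8·(-17/14) + (-2/3)·(-53/63) = -5189/3024 ≠ 1/6

2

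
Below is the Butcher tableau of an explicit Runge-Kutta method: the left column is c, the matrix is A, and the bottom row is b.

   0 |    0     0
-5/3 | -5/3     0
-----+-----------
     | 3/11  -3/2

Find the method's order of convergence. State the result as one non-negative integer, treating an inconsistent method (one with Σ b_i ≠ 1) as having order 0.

b = (3/11, -3/2)
c = (0, -5/3)
Σ b_i: 3/11·1 + (-3/2)·1 = -27/22 ≠ 1 ⇒ order 0.

0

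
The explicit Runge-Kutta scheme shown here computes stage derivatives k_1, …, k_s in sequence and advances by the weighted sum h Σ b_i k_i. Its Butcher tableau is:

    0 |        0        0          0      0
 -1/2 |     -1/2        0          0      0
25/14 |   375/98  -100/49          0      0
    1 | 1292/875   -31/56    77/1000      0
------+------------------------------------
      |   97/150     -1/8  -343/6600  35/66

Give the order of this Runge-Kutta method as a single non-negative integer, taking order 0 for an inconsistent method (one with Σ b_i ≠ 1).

b = (97/150, -1/8, -343/6600, 35/66)
c = (0, -1/2, 25/14, 1)
Ac = (0, 0, 50/49, 29/70)
Σ b_i: 97/150·1 + (-1/8)·1 + (-343/6600)·1 + 35/66·1 = 1 ✓
b·c: (-1/8)·(-1/2) + (-343/6600)·25/14 + 35/66·1 = 1/2 ✓
b·c²: (-1/8)·1/4 + (-343/6600)·625/196 + 35/66·1 = 1/3 ✓
b·Ac: (-343/6600)·50/49 + 35/66·29/70 = 1/6 ✓
b·c³: (-1/8)·(-1/8) + (-343/6600)·15625/2744 + 35/66·1 = 1/4 ✓
b·(c∘Ac): (-343/6600)·625/343 + 35/66·29/70 = 1/8 ✓
b·Ac²: (-343/6600)·(-25/49) + 35/66·3/28 = 1/12 ✓
b·A²c: 35/66·11/140 = 1/24 ✓; 4 stages ⇒ order 4.

4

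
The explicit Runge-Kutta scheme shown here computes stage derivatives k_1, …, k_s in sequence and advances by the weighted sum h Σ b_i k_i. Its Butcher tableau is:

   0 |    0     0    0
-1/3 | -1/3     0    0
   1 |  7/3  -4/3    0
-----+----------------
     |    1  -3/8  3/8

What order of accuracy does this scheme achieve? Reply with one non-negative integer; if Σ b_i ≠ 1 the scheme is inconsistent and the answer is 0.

b = (1, -3/8, 3/8)
c = (0, -1/3, 1)
Ac = (0, 0, 4/9)
Σ b_i: 1·1 + (-3/8)·1 + 3/8·1 = 1 ✓
b·c: (-3/8)·(-1/3) + 3/8·1 = 1/2 ✓
b·c²: (-3/8)·1/9 + 3/8·1 = 1/3 ✓
b·Ac: 3/8·4/9 = 1/6 ✓; 3 stages ⇒ order 3.

3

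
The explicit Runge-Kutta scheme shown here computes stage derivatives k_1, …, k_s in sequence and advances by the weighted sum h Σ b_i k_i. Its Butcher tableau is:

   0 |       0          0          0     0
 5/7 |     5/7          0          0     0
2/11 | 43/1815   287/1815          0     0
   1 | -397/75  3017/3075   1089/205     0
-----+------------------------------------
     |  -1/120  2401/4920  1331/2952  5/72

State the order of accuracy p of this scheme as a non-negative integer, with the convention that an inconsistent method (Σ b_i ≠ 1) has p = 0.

b = (-1/120, 2401/4920, 1331/2952, 5/72)
c = (0, 5/7, 2/11, 1)
Ac = (0, 0, 41/363, 5/3)
Σ b_i: (-1/120)·1 + 2401/4920·1 + 1331/2952·1 + 5/72·1 = 1 ✓
b·c: 2401/4920·5/7 + 1331/2952·2/11 + 5/72·1 = 1/2 ✓
b·c²: 2401/4920·25/49 + 1331/2952·4/121 + 5/72·1 = 1/3 ✓
b·Ac: 1331/2952·41/363 + 5/72·5/3 = 1/6 ✓
b·c³: 2401/4920·125/343 + 1331/2952·8/1331 + 5/72·1 = 1/4 ✓
b·(c∘Ac): 1331/2952·82/3993 + 5/72·5/3 = 1/8 ✓
b·Ac²: 1331/2952·205/2541 + 5/72·71/105 = 1/12 ✓
b·A²c: 5/72·3/5 = 1/24 ✓; 4 stages ⇒ order 4.

4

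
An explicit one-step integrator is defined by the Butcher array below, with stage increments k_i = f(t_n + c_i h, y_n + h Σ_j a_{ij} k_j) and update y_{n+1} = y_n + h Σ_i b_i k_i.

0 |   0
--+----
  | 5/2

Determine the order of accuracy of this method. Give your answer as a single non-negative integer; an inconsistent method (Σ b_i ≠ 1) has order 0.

0

b = (5/2)
c = (0)
Σ b_i: 5/2·1 = 5/2 ≠ 1 ⇒ order 0.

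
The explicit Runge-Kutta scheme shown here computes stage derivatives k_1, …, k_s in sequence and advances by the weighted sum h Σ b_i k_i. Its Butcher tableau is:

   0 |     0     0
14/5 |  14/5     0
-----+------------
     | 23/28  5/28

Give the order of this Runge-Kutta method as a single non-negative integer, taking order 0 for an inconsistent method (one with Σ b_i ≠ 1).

2

b = (23/28, 5/28)
c = (0, 14/5)
Σ b_i: 23/28·1 + 5/28·1 = 1 ✓
b·c: 5/28·14/5 = 1/2 ✓; 2 stages ⇒ order 2.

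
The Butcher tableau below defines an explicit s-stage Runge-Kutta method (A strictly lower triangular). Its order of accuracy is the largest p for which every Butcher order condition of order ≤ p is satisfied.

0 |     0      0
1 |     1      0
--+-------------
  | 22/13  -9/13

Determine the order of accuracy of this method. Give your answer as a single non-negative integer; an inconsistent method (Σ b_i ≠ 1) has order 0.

b = (22/13, -9/13)
c = (0, 1)
Σ b_i: 22/13·1 + (-9/13)·1 = 1 ✓
b·c: (-9/13)·1 = -9/13 ≠ 1/2 ⇒ order 1.

1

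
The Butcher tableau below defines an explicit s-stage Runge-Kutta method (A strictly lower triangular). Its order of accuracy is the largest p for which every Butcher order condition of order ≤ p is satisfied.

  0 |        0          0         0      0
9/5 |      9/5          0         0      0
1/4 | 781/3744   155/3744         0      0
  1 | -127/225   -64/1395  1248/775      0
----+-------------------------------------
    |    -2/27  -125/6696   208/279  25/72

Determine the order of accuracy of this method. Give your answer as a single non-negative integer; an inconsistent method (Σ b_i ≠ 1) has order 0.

4

b = (-2/27, -125/6696, 208/279, 25/72)
c = (0, 9/5, 1/4, 1)
Ac = (0, 0, 31/416, 8/25)
Σ b_i: (-2/27)·1 + (-125/6696)·1 + 208/279·1 + 25/72·1 = 1 ✓
b·c: (-125/6696)·9/5 + 208/279·1/4 + 25/72·1 = 1/2 ✓
b·c²: (-125/6696)·81/25 + 208/279·1/16 + 25/72·1 = 1/3 ✓
b·Ac: 208/279·31/416 + 25/72·8/25 = 1/6 ✓
b·c³: (-125/6696)·729/125 + 208/279·1/64 + 25/72·1 = 1/4 ✓
b·(c∘Ac): 208/279·31/1664 + 25/72·8/25 = 1/8 ✓
b·Ac²: 208/279·279/2080 + 25/72·(-6/125) = 1/12 ✓
b·A²c: 25/72·3/25 = 1/24 ✓; 4 stages ⇒ order 4.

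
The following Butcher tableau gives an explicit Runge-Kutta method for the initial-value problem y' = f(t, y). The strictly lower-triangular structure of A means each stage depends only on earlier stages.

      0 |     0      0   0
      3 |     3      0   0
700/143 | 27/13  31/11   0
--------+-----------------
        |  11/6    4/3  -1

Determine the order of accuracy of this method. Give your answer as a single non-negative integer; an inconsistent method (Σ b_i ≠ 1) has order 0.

0

b = (11/6, 4/3, -1)
c = (0, 3, 700/143)
Ac = (0, 0, 93/11)
Σ b_i: 11/6·1 + 4/3·1 + (-1)·1 = 13/6 ≠ 1 ⇒ order 0.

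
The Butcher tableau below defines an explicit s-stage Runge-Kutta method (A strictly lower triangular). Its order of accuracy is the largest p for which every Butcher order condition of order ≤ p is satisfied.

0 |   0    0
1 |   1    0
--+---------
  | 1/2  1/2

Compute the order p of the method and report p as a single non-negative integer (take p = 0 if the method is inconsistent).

b = (1/2, 1/2)
c = (0, 1)
Σ b_i: 1/2·1 + 1/2·1 = 1 ✓
b·c: 1/2·1 = 1/2 ✓; 2 stages ⇒ order 2.

2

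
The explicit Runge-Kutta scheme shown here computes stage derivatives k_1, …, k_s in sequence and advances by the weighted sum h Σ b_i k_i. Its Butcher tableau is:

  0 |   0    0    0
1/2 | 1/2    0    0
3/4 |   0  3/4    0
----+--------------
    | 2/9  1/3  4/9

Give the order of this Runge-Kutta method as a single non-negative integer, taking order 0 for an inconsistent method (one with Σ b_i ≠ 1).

3

b = (2/9, 1/3, 4/9)
c = (0, 1/2, 3/4)
Ac = (0, 0, 3/8)
Σ b_i: 2/9·1 + 1/3·1 + 4/9·1 = 1 ✓
b·c: 1/3·1/2 + 4/9·3/4 = 1/2 ✓
b·c²: 1/3·1/4 + 4/9·9/16 = 1/3 ✓
b·Ac: 4/9·3/8 = 1/6 ✓; 3 stages ⇒ order 3.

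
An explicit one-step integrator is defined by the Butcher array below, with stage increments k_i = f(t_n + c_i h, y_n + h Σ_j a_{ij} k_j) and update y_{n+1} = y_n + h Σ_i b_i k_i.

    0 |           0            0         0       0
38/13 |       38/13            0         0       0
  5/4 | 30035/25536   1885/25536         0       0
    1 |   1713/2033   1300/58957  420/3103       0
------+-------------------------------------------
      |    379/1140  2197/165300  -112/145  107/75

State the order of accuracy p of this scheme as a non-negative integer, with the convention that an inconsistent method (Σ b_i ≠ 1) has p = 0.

b = (379/1140, 2197/165300, -112/145, 107/75)
c = (0, 38/13, 5/4, 1)
Ac = (0, 0, 145/672, 25/107)
Σ b_i: 379/1140·1 + 2197/165300·1 + (-112/145)·1 + 107/75·1 = 1 ✓
b·c: 2197/165300·38/13 + (-112/145)·5/4 + 107/75·1 = 1/2 ✓
b·c²: 2197/165300·1444/169 + (-112/145)·25/16 + 107/75·1 = 1/3 ✓
b·Ac: (-112/145)·145/672 + 107/75·25/107 = 1/6 ✓
b·c³: 2197/165300·54872/2197 + (-112/145)·125/64 + 107/75·1 = 1/4 ✓
b·(c∘Ac): (-112/145)·725/2688 + 107/75·25/107 = 1/8 ✓
b·Ac²: (-112/145)·2755/4368 + 107/75·2225/5564 = 1/12 ✓
b·A²c: 107/75·25/856 = 1/24 ✓; 4 stages ⇒ order 4.

4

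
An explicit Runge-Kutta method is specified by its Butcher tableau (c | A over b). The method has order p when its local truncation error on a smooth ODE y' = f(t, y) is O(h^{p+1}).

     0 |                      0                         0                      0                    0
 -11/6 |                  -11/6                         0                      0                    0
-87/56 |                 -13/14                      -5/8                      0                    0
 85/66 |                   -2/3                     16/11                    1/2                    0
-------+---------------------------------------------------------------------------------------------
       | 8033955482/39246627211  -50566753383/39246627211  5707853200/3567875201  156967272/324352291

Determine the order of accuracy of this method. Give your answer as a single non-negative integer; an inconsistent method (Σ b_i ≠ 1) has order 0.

b = (8033955482/39246627211, -50566753383/39246627211, 5707853200/3567875201, 156967272/324352291)
c = (0, -11/6, -87/56, 85/66)
Ac = (0, 0, 55/48, -1157/336)
Σ b_i: 8033955482/39246627211·1 + (-50566753383/39246627211)·1 + 5707853200/3567875201·1 + 156967272/324352291·1 = 1 ✓
b·c: (-50566753383/39246627211)·(-11/6) + 5707853200/3567875201·(-87/56) + 156967272/324352291·85/66 = 1/2 ✓
b·c²: (-50566753383/39246627211)·121/36 + 5707853200/3567875201·7569/3136 + 156967272/324352291·7225/4356 = 1/3 ✓
b·Ac: 5707853200/3567875201·55/48 + 156967272/324352291·(-1157/336) = 1/6 ✓
b·c³: (-50566753383/39246627211)·(-1331/216) + 5707853200/3567875201·(-658503/175616) + 156967272/324352291·614125/287496 = 235341773190823/79121200457376 ≠ 1/4 ⇒ order 3.
b·(c∘Ac): 5707853200/3567875201·(-1595/896) + 156967272/324352291·(-98345/22176) = -12958515345/2594818328 ≠ 1/8
b·Ac²: 5707853200/3567875201·(-605/288) + 156967272/324352291·344089/56448 = -134284747157/326947109328 ≠ 1/12
b·A²c: 156967272/324352291·55/96 = 359716665/1297409164 ≠ 1/24

3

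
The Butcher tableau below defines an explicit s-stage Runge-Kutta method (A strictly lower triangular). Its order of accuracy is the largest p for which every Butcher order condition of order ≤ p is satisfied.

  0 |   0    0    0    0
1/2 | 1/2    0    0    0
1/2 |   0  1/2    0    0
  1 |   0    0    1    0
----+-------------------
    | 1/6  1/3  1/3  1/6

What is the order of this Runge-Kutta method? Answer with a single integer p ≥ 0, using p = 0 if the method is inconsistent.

4

b = (1/6, 1/3, 1/3, 1/6)
c = (0, 1/2, 1/2, 1)
Ac = (0, 0, 1/4, 1/2)
Σ b_i: 1/6·1 + 1/3·1 + 1/3·1 + 1/6·1 = 1 ✓
b·c: 1/3·1/2 + 1/3·1/2 + 1/6·1 = 1/2 ✓
b·c²: 1/3·1/4 + 1/3·1/4 + 1/6·1 = 1/3 ✓
b·Ac: 1/3·1/4 + 1/6·1/2 = 1/6 ✓
b·c³: 1/3·1/8 + 1/3·1/8 + 1/6·1 = 1/4 ✓
b·(c∘Ac): 1/3·1/8 + 1/6·1/2 = 1/8 ✓
b·Ac²: 1/3·1/8 + 1/6·1/4 = 1/12 ✓
b·A²c: 1/6·1/4 = 1/24 ✓; 4 stages ⇒ order 4.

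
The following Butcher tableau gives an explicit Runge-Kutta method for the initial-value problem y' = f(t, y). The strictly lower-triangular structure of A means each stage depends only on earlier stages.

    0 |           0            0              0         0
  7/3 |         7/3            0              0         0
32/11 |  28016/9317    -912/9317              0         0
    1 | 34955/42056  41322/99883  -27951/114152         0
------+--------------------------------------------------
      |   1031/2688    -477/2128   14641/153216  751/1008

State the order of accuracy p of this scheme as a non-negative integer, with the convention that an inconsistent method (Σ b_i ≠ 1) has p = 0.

4

b = (1031/2688, -477/2128, 14641/153216, 751/1008)
c = (0, 7/3, 32/11, 1)
Ac = (0, 0, -304/1331, 190/751)
Σ b_i: 1031/2688·1 + (-477/2128)·1 + 14641/153216·1 + 751/1008·1 = 1 ✓
b·c: (-477/2128)·7/3 + 14641/153216·32/11 + 751/1008·1 = 1/2 ✓
b·c²: (-477/2128)·49/9 + 14641/153216·1024/121 + 751/1008·1 = 1/3 ✓
b·Ac: 14641/153216·(-304/1331) + 751/1008·190/751 = 1/6 ✓
b·c³: (-477/2128)·343/27 + 14641/153216·32768/1331 + 751/1008·1 = 1/4 ✓
b·(c∘Ac): 14641/153216·(-9728/14641) + 751/1008·190/751 = 1/8 ✓
b·Ac²: 14641/153216·(-2128/3993) + 751/1008·406/2253 = 1/12 ✓
b·A²c: 751/1008·42/751 = 1/24 ✓; 4 stages ⇒ order 4.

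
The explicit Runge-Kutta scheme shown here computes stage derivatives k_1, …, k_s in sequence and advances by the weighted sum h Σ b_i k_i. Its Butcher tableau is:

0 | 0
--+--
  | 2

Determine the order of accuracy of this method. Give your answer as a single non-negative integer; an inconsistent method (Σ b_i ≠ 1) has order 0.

0

b = (2)
c = (0)
Σ b_i: 2·1 = 2 ≠ 1 ⇒ order 0.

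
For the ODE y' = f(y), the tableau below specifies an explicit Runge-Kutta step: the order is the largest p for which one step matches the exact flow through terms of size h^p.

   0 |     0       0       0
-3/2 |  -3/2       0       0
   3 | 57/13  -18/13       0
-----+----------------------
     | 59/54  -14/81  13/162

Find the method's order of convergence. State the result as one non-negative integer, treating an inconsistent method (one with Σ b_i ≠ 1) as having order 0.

3

b = (59/54, -14/81, 13/162)
c = (0, -3/2, 3)
Ac = (0, 0, 27/13)
Σ b_i: 59/54·1 + (-14/81)·1 + 13/162·1 = 1 ✓
b·c: (-14/81)·(-3/2) + 13/162·3 = 1/2 ✓
b·c²: (-14/81)·9/4 + 13/162·9 = 1/3 ✓
b·Ac: 13/162·27/13 = 1/6 ✓; 3 stages ⇒ order 3.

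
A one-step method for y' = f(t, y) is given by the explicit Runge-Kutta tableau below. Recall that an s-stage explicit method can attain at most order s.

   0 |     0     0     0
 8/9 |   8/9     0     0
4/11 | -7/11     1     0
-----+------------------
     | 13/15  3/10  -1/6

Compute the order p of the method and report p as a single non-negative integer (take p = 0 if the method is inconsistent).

1

b = (13/15, 3/10, -1/6)
c = (0, 8/9, 4/11)
Ac = (0, 0, 8/9)
Σ b_i: 13/15·1 + 3/10·1 + (-1/6)·1 = 1 ✓
b·c: 3/10·8/9 + (-1/6)·4/11 = 34/165 ≠ 1/2 ⇒ order 1.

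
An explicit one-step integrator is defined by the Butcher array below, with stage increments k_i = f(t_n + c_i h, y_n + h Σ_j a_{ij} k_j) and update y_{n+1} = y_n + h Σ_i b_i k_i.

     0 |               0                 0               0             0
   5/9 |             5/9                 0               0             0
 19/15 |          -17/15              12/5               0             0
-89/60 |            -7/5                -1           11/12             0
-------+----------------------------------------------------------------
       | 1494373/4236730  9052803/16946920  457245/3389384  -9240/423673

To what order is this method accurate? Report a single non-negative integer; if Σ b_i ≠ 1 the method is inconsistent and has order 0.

b = (1494373/4236730, 9052803/16946920, 457245/3389384, -9240/423673)
c = (0, 5/9, 19/15, -89/60)
Ac = (0, 0, 4/3, 109/180)
Σ b_i: 1494373/4236730·1 + 9052803/16946920·1 + 457245/3389384·1 + (-9240/423673)·1 = 1 ✓
b·c: 9052803/16946920·5/9 + 457245/3389384·19/15 + (-9240/423673)·(-89/60) = 1/2 ✓
b·c²: 9052803/16946920·25/81 + 457245/3389384·361/225 + (-9240/423673)·7921/3600 = 1/3 ✓
b·Ac: 457245/3389384·4/3 + (-9240/423673)·109/180 = 1/6 ✓
b·c³: 9052803/16946920·125/729 + 457245/3389384·6859/3375 + (-9240/423673)·(-704969/216000) = 66643477/152522280 ≠ 1/4 ⇒ order 3.
b·(c∘Ac): 457245/3389384·76/45 + (-9240/423673)·(-9701/10800) = 4717316/19065285 ≠ 1/8
b·Ac²: 457245/3389384·20/27 + (-9240/423673)·9413/8100 = 8531921/114391710 ≠ 1/12
b·A²c: (-9240/423673)·11/9 = -33880/1271019 ≠ 1/24

3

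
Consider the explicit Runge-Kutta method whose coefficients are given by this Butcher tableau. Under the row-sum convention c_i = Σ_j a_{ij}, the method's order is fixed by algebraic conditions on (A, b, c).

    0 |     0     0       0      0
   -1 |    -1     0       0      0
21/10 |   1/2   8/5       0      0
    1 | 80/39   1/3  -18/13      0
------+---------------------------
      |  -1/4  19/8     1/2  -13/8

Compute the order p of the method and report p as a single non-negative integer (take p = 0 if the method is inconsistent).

b = (-1/4, 19/8, 1/2, -13/8)
c = (0, -1, 21/10, 1)
Ac = (0, 0, -8/5, -632/195)
Σ b_i: (-1/4)·1 + 19/8·1 + 1/2·1 + (-13/8)·1 = 1 ✓
b·c: 19/8·(-1) + 1/2·21/10 + (-13/8)·1 = -59/20 ≠ 1/2 ⇒ order 1.

1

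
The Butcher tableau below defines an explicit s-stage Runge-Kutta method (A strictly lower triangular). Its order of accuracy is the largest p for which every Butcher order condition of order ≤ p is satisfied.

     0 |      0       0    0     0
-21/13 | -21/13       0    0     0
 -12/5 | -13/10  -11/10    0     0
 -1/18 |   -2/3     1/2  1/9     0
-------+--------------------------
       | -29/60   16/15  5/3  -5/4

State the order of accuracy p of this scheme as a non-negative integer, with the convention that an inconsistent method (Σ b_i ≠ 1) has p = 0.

b = (-29/60, 16/15, 5/3, -5/4)
c = (0, -21/13, -12/5, -1/18)
Ac = (0, 0, 231/130, -419/390)
Σ b_i: (-29/60)·1 + 16/15·1 + 5/3·1 + (-5/4)·1 = 1 ✓
b·c: 16/15·(-21/13) + 5/3·(-12/5) + (-5/4)·(-1/18) = -26459/4680 ≠ 1/2 ⇒ order 1.

1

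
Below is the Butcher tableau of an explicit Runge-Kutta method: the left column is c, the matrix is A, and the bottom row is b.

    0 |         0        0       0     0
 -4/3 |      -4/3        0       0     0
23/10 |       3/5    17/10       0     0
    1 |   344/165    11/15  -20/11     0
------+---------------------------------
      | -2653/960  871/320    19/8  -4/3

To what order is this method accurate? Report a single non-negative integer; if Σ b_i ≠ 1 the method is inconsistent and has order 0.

2

b = (-2653/960, 871/320, 19/8, -4/3)
c = (0, -4/3, 23/10, 1)
Ac = (0, 0, -34/15, -2554/495)
Σ b_i: (-2653/960)·1 + 871/320·1 + 19/8·1 + (-4/3)·1 = 1 ✓
b·c: 871/320·(-4/3) + 19/8·23/10 + (-4/3)·1 = 1/2 ✓
b·c²: 871/320·16/9 + 19/8·529/100 + (-4/3)·1 = 115699/7200 ≠ 1/3 ⇒ order 2.
b·Ac: 19/8·(-34/15) + (-4/3)·(-2554/495) = 8887/5940 ≠ 1/6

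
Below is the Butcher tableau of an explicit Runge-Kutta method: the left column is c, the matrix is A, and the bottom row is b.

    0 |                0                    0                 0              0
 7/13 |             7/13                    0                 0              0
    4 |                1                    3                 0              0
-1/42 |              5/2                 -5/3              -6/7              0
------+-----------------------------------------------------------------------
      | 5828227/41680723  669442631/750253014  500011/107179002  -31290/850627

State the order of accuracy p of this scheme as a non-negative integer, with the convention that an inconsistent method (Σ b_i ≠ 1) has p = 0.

3

b = (5828227/41680723, 669442631/750253014, 500011/107179002, -31290/850627)
c = (0, 7/13, 4, -1/42)
Ac = (0, 0, 21/13, -1181/273)
Σ b_i: 5828227/41680723·1 + 669442631/750253014·1 + 500011/107179002·1 + (-31290/850627)·1 = 1 ✓
b·c: 669442631/750253014·7/13 + 500011/107179002·4 + (-31290/850627)·(-1/42) = 1/2 ✓
b·c²: 669442631/750253014·49/169 + 500011/107179002·16 + (-31290/850627)·1/1764 = 1/3 ✓
b·Ac: 500011/107179002·21/13 + (-31290/850627)·(-1181/273) = 1/6 ✓
b·c³: 669442631/750253014·343/2197 + 500011/107179002·64 + (-31290/850627)·(-1/74088) = 8541520327/19506578364 ≠ 1/4 ⇒ order 3.
b·(c∘Ac): 500011/107179002·84/13 + (-31290/850627)·1181/11466 = 156931/5954389 ≠ 1/8
b·Ac²: 500011/107179002·147/169 + (-31290/850627)·(-50387/3549) = 2686153/5103762 ≠ 1/12
b·A²c: (-31290/850627)·(-18/13) = 563220/11058151 ≠ 1/24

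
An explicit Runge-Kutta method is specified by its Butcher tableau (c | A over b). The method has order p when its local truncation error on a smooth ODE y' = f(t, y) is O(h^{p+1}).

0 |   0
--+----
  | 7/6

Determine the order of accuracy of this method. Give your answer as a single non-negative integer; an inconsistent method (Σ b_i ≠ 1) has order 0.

b = (7/6)
c = (0)
Σ b_i: 7/6·1 = 7/6 ≠ 1 ⇒ order 0.

0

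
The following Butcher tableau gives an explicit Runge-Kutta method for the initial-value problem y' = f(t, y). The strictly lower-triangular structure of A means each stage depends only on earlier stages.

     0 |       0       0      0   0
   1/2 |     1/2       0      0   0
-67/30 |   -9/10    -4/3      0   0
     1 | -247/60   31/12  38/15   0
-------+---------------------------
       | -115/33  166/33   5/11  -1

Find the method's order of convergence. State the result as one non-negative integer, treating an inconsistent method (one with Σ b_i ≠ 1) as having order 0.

b = (-115/33, 166/33, 5/11, -1)
c = (0, 1/2, -67/30, 1)
Ac = (0, 0, -2/3, -7859/1800)
Σ b_i: (-115/33)·1 + 166/33·1 + 5/11·1 + (-1)·1 = 1 ✓
b·c: 166/33·1/2 + 5/11·(-67/30) + (-1)·1 = 1/2 ✓
b·c²: 166/33·1/4 + 5/11·4489/900 + (-1)·1 = 4999/1980 ≠ 1/3 ⇒ order 2.
b·Ac: 5/11·(-2/3) + (-1)·(-7859/1800) = 80449/19800 ≠ 1/6

2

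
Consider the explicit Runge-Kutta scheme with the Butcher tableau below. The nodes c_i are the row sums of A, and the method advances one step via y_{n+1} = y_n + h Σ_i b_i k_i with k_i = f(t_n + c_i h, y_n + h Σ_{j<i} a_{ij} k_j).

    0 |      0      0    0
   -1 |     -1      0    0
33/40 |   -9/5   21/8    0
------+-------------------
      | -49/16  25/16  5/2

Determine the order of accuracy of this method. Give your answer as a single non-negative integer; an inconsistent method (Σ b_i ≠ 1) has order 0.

2

b = (-49/16, 25/16, 5/2)
c = (0, -1, 33/40)
Ac = (0, 0, -21/8)
Σ b_i: (-49/16)·1 + 25/16·1 + 5/2·1 = 1 ✓
b·c: 25/16·(-1) + 5/2·33/40 = 1/2 ✓
b·c²: 25/16·1 + 5/2·1089/1600 = 2089/640 ≠ 1/3 ⇒ order 2.
b·Ac: 5/2·(-21/8) = -105/16 ≠ 1/6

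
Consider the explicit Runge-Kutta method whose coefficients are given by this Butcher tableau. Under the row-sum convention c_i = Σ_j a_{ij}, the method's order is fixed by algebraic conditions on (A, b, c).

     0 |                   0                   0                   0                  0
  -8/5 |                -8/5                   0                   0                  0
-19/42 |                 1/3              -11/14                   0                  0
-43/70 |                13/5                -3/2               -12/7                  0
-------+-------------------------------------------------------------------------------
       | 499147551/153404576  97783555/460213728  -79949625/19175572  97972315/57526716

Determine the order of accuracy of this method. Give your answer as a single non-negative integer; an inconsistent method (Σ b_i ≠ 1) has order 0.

b = (499147551/153404576, 97783555/460213728, -79949625/19175572, 97972315/57526716)
c = (0, -8/5, -19/42, -43/70)
Ac = (0, 0, 44/35, 778/245)
Σ b_i: 499147551/153404576·1 + 97783555/460213728·1 + (-79949625/19175572)·1 + 97972315/57526716·1 = 1 ✓
b·c: 97783555/460213728·(-8/5) + (-79949625/19175572)·(-19/42) + 97972315/57526716·(-43/70) = 1/2 ✓
b·c²: 97783555/460213728·64/25 + (-79949625/19175572)·361/1764 + 97972315/57526716·1849/4900 = 1/3 ✓
b·Ac: (-79949625/19175572)·44/35 + 97972315/57526716·778/245 = 1/6 ✓
b·c³: 97783555/460213728·(-512/125) + (-79949625/19175572)·(-6859/74088) + 97972315/57526716·(-79507/343000) = -106197119087/120806103600 ≠ 1/4 ⇒ order 3.
b·(c∘Ac): (-79949625/19175572)·(-418/735) + 97972315/57526716·(-16727/8575) = -1914775099/2013435060 ≠ 1/8
b·Ac²: (-79949625/19175572)·(-352/175) + 97972315/57526716·(-107809/25725) = 7544664817/6040305180 ≠ 1/12
b·A²c: 97972315/57526716·(-528/245) = -17595028/4793893 ≠ 1/24

3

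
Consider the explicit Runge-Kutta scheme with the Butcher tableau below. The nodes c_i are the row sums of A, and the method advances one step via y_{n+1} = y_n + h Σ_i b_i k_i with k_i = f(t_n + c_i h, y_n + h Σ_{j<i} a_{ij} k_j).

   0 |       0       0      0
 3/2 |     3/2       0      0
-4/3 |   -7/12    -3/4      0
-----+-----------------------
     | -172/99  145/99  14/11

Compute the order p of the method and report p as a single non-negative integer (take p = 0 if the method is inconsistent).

b = (-172/99, 145/99, 14/11)
c = (0, 3/2, -4/3)
Ac = (0, 0, -9/8)
Σ b_i: (-172/99)·1 + 145/99·1 + 14/11·1 = 1 ✓
b·c: 145/99·3/2 + 14/11·(-4/3) = 1/2 ✓
b·c²: 145/99·9/4 + 14/11·16/9 = 2201/396 ≠ 1/3 ⇒ order 2.
b·Ac: 14/11·(-9/8) = -63/44 ≠ 1/6

2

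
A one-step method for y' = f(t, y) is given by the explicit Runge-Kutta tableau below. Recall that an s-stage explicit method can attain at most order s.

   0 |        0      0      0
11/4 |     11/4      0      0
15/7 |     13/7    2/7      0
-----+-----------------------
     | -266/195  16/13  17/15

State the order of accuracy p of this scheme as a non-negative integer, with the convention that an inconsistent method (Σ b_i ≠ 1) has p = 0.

b = (-266/195, 16/13, 17/15)
c = (0, 11/4, 15/7)
Ac = (0, 0, 11/14)
Σ b_i: (-266/195)·1 + 16/13·1 + 17/15·1 = 1 ✓
b·c: 16/13·11/4 + 17/15·15/7 = 529/91 ≠ 1/2 ⇒ order 1.

1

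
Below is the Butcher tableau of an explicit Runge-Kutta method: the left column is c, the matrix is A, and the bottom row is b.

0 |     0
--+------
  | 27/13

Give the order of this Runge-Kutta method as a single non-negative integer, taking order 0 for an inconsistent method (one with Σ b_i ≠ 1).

b = (27/13)
c = (0)
Σ b_i: 27/13·1 = 27/13 ≠ 1 ⇒ order 0.

0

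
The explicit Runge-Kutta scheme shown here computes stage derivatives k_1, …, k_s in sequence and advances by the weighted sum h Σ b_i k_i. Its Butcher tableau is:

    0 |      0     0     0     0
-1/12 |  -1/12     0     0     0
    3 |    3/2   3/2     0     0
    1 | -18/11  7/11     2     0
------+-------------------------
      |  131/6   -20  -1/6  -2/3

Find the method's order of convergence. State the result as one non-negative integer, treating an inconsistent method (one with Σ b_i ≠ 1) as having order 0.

2

b = (131/6, -20, -1/6, -2/3)
c = (0, -1/12, 3, 1)
Ac = (0, 0, -1/8, 785/132)
Σ b_i: 131/6·1 + (-20)·1 + (-1/6)·1 + (-2/3)·1 = 1 ✓
b·c: (-20)·(-1/12) + (-1/6)·3 + (-2/3)·1 = 1/2 ✓
b·c²: (-20)·1/144 + (-1/6)·9 + (-2/3)·1 = -83/36 ≠ 1/3 ⇒ order 2.
b·Ac: (-1/6)·(-1/8) + (-2/3)·785/132 = -6247/1584 ≠ 1/6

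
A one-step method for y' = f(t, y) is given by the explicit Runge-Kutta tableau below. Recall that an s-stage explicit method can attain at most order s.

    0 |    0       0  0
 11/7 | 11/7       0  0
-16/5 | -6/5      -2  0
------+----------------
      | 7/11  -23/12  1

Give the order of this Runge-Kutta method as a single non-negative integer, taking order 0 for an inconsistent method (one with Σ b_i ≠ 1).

b = (7/11, -23/12, 1)
c = (0, 11/7, -16/5)
Ac = (0, 0, -22/7)
Σ b_i: 7/11·1 + (-23/12)·1 + 1·1 = -37/132 ≠ 1 ⇒ order 0.

0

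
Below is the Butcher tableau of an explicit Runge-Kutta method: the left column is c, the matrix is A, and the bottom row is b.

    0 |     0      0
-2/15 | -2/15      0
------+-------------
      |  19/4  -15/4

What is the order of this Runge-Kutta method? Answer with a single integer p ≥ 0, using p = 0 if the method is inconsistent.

b = (19/4, -15/4)
c = (0, -2/15)
Σ b_i: 19/4·1 + (-15/4)·1 = 1 ✓
b·c: (-15/4)·(-2/15) = 1/2 ✓; 2 stages ⇒ order 2.

2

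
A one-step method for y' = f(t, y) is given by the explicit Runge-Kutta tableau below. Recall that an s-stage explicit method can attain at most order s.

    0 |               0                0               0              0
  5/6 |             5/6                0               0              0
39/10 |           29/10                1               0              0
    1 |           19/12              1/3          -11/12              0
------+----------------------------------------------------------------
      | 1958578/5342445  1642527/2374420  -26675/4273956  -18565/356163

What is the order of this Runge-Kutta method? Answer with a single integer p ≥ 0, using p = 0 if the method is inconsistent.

3

b = (1958578/5342445, 1642527/2374420, -26675/4273956, -18565/356163)
c = (0, 5/6, 39/10, 1)
Ac = (0, 0, 5/6, -1187/360)
Σ b_i: 1958578/5342445·1 + 1642527/2374420·1 + (-26675/4273956)·1 + (-18565/356163)·1 = 1 ✓
b·c: 1642527/2374420·5/6 + (-26675/4273956)·39/10 + (-18565/356163)·1 = 1/2 ✓
b·c²: 1642527/2374420·25/36 + (-26675/4273956)·1521/100 + (-18565/356163)·1 = 1/3 ✓
b·Ac: (-26675/4273956)·5/6 + (-18565/356163)·(-1187/360) = 1/6 ✓
b·c³: 1642527/2374420·125/216 + (-26675/4273956)·59319/1000 + (-18565/356163)·1 = -313829/14246520 ≠ 1/4 ⇒ order 3.
b·(c∘Ac): (-26675/4273956)·13/4 + (-18565/356163)·(-1187/360) = 7774337/51287472 ≠ 1/8
b·Ac²: (-26675/4273956)·25/36 + (-18565/356163)·(-148079/10800) = 7590041/10684890 ≠ 1/12
b·A²c: (-18565/356163)·(-55/72) = 1021075/25643736 ≠ 1/24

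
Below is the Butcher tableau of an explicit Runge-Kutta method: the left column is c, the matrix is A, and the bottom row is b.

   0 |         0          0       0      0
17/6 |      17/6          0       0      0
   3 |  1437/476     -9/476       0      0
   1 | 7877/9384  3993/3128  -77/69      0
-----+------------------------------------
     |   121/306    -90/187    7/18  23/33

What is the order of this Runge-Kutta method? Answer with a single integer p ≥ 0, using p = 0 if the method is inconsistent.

b = (121/306, -90/187, 7/18, 23/33)
c = (0, 17/6, 3, 1)
Ac = (0, 0, -3/56, 99/368)
Σ b_i: 121/306·1 + (-90/187)·1 + 7/18·1 + 23/33·1 = 1 ✓
b·c: (-90/187)·17/6 + 7/18·3 + 23/33·1 = 1/2 ✓
b·c²: (-90/187)·289/36 + 7/18·9 + 23/33·1 = 1/3 ✓
b·Ac: 7/18·(-3/56) + 23/33·99/368 = 1/6 ✓
b·c³: (-90/187)·4913/216 + 7/18·27 + 23/33·1 = 1/4 ✓
b·(c∘Ac): 7/18·(-9/56) + 23/33·99/368 = 1/8 ✓
b·Ac²: 7/18·(-17/112) + 23/33·451/2208 = 1/12 ✓
b·A²c: 23/33·11/184 = 1/24 ✓; 4 stages ⇒ order 4.

4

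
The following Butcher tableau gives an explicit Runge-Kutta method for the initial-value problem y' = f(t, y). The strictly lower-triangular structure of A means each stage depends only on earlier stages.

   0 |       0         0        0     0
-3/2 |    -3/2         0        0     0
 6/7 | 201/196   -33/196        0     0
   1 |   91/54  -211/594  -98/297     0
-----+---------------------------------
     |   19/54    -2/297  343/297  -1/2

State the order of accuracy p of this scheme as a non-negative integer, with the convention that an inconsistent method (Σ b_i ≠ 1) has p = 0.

b = (19/54, -2/297, 343/297, -1/2)
c = (0, -3/2, 6/7, 1)
Ac = (0, 0, 99/392, 1/4)
Σ b_i: 19/54·1 + (-2/297)·1 + 343/297·1 + (-1/2)·1 = 1 ✓
b·c: (-2/297)·(-3/2) + 343/297·6/7 + (-1/2)·1 = 1/2 ✓
b·c²: (-2/297)·9/4 + 343/297·36/49 + (-1/2)·1 = 1/3 ✓
b·Ac: 343/297·99/392 + (-1/2)·1/4 = 1/6 ✓
b·c³: (-2/297)·(-27/8) + 343/297·216/343 + (-1/2)·1 = 1/4 ✓
b·(c∘Ac): 343/297·297/1372 + (-1/2)·1/4 = 1/8 ✓
b·Ac²: 343/297·(-297/784) + (-1/2)·(-25/24) = 1/12 ✓
b·A²c: (-1/2)·(-1/12) = 1/24 ✓; 4 stages ⇒ order 4.

4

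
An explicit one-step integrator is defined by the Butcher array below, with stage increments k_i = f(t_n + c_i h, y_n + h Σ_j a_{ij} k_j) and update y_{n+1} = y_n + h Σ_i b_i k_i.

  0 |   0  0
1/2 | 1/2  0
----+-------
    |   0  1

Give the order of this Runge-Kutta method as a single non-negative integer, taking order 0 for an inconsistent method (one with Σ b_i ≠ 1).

b = (0, 1)
c = (0, 1/2)
Σ b_i: 1·1 = 1 ✓
b·c: 1·1/2 = 1/2 ✓; 2 stages ⇒ order 2.

2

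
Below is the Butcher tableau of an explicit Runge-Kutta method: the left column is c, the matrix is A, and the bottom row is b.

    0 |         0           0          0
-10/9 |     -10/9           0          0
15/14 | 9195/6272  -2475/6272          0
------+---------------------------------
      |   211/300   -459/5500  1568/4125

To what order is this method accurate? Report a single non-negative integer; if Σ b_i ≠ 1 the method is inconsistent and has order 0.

3

b = (211/300, -459/5500, 1568/4125)
c = (0, -10/9, 15/14)
Ac = (0, 0, 1375/3136)
Σ b_i: 211/300·1 + (-459/5500)·1 + 1568/4125·1 = 1 ✓
b·c: (-459/5500)·(-10/9) + 1568/4125·15/14 = 1/2 ✓
b·c²: (-459/5500)·100/81 + 1568/4125·225/196 = 1/3 ✓
b·Ac: 1568/4125·1375/3136 = 1/6 ✓; 3 stages ⇒ order 3.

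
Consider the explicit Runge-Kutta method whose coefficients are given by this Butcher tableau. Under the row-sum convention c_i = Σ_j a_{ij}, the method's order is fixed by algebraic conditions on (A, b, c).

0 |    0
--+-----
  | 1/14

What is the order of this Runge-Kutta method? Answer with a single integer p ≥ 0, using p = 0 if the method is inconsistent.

0

b = (1/14)
c = (0)
Σ b_i: 1/14·1 = 1/14 ≠ 1 ⇒ order 0.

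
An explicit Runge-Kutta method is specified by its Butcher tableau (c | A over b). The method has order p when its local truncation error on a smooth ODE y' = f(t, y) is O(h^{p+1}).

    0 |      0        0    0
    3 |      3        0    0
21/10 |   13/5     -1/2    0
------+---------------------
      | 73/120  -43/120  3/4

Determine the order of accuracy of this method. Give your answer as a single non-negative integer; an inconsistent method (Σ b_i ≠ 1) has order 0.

2

b = (73/120, -43/120, 3/4)
c = (0, 3, 21/10)
Ac = (0, 0, -3/2)
Σ b_i: 73/120·1 + (-43/120)·1 + 3/4·1 = 1 ✓
b·c: (-43/120)·3 + 3/4·21/10 = 1/2 ✓
b·c²: (-43/120)·9 + 3/4·441/100 = 33/400 ≠ 1/3 ⇒ order 2.
b·Ac: 3/4·(-3/2) = -9/8 ≠ 1/6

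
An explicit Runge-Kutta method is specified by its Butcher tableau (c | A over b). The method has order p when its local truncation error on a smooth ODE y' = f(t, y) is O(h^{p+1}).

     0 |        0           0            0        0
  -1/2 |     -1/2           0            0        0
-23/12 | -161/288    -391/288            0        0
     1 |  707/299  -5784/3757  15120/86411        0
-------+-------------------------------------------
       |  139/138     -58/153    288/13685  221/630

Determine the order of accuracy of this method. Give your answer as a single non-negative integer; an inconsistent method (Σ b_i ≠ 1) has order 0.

4

b = (139/138, -58/153, 288/13685, 221/630)
c = (0, -1/2, -23/12, 1)
Ac = (0, 0, 391/576, 96/221)
Σ b_i: 139/138·1 + (-58/153)·1 + 288/13685·1 + 221/630·1 = 1 ✓
b·c: (-58/153)·(-1/2) + 288/13685·(-23/12) + 221/630·1 = 1/2 ✓
b·c²: (-58/153)·1/4 + 288/13685·529/144 + 221/630·1 = 1/3 ✓
b·Ac: 288/13685·391/576 + 221/630·96/221 = 1/6 ✓
b·c³: (-58/153)·(-1/8) + 288/13685·(-12167/1728) + 221/630·1 = 1/4 ✓
b·(c∘Ac): 288/13685·(-8993/6912) + 221/630·96/221 = 1/8 ✓
b·Ac²: 288/13685·(-391/1152) + 221/630·57/221 = 1/12 ✓
b·A²c: 221/630·105/884 = 1/24 ✓; 4 stages ⇒ order 4.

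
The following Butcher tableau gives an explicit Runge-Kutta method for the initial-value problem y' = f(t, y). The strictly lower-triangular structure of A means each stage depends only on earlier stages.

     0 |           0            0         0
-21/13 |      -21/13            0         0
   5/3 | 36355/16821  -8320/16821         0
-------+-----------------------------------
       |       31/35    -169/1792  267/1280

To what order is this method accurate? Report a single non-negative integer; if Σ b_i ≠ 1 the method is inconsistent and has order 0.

3

b = (31/35, -169/1792, 267/1280)
c = (0, -21/13, 5/3)
Ac = (0, 0, 640/801)
Σ b_i: 31/35·1 + (-169/1792)·1 + 267/1280·1 = 1 ✓
b·c: (-169/1792)·(-21/13) + 267/1280·5/3 = 1/2 ✓
b·c²: (-169/1792)·441/169 + 267/1280·25/9 = 1/3 ✓
b·Ac: 267/1280·640/801 = 1/6 ✓; 3 stages ⇒ order 3.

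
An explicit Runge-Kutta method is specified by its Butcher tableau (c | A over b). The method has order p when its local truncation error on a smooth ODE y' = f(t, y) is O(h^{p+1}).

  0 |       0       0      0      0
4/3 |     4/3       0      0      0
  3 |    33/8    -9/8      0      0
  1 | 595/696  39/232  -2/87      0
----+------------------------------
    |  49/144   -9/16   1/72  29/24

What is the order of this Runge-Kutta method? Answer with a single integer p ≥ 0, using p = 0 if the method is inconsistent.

4

b = (49/144, -9/16, 1/72, 29/24)
c = (0, 4/3, 3, 1)
Ac = (0, 0, -3/2, 9/58)
Σ b_i: 49/144·1 + (-9/16)·1 + 1/72·1 + 29/24·1 = 1 ✓
b·c: (-9/16)·4/3 + 1/72·3 + 29/24·1 = 1/2 ✓
b·c²: (-9/16)·16/9 + 1/72·9 + 29/24·1 = 1/3 ✓
b·Ac: 1/72·(-3/2) + 29/24·9/58 = 1/6 ✓
b·c³: (-9/16)·64/27 + 1/72·27 + 29/24·1 = 1/4 ✓
b·(c∘Ac): 1/72·(-9/2) + 29/24·9/58 = 1/8 ✓
b·Ac²: 1/72·(-2) + 29/24·8/87 = 1/12 ✓
b·A²c: 29/24·1/29 = 1/24 ✓; 4 stages ⇒ order 4.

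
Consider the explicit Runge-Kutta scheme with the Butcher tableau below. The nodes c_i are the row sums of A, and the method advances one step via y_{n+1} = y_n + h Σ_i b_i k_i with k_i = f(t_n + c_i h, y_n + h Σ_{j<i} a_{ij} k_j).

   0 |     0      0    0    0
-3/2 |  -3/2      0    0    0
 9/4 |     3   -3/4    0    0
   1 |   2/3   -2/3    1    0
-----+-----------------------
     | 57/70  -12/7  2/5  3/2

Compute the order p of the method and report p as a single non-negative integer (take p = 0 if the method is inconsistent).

b = (57/70, -12/7, 2/5, 3/2)
c = (0, -3/2, 9/4, 1)
Ac = (0, 0, 9/8, 13/4)
Σ b_i: 57/70·1 + (-12/7)·1 + 2/5·1 + 3/2·1 = 1 ✓
b·c: (-12/7)·(-3/2) + 2/5·9/4 + 3/2·1 = 174/35 ≠ 1/2 ⇒ order 1.

1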